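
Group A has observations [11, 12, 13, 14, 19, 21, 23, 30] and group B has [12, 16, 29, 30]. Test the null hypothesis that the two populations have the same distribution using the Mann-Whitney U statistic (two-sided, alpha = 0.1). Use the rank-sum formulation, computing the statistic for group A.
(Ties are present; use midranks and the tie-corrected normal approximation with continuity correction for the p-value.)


Step 1: Combine and sort all 12 observations; assign midranks.
sorted (value, group): (11,X), (12,X), (12,Y), (13,X), (14,X), (16,Y), (19,X), (21,X), (23,X), (29,Y), (30,X), (30,Y)
ranks: 11->1, 12->2.5, 12->2.5, 13->4, 14->5, 16->6, 19->7, 21->8, 23->9, 29->10, 30->11.5, 30->11.5
Step 2: Rank sum for X: R1 = 1 + 2.5 + 4 + 5 + 7 + 8 + 9 + 11.5 = 48.
Step 3: U_X = R1 - n1(n1+1)/2 = 48 - 8*9/2 = 48 - 36 = 12.
       U_Y = n1*n2 - U_X = 32 - 12 = 20.
Step 4: Ties are present, so use the tie-corrected normal approximation (with continuity correction) for the p-value.
Step 5: p-value = 0.550818; compare to alpha = 0.1. fail to reject H0.

U_X = 12, p = 0.550818, fail to reject H0 at alpha = 0.1.


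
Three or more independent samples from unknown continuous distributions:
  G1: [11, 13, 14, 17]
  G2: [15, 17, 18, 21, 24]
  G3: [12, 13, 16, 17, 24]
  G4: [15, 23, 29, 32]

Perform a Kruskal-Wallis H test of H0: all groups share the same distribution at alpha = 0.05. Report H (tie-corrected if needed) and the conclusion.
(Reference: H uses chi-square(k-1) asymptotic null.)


Step 1: Combine all N = 18 observations and assign midranks.
sorted (value, group, rank): (11,G1,1), (12,G3,2), (13,G1,3.5), (13,G3,3.5), (14,G1,5), (15,G2,6.5), (15,G4,6.5), (16,G3,8), (17,G1,10), (17,G2,10), (17,G3,10), (18,G2,12), (21,G2,13), (23,G4,14), (24,G2,15.5), (24,G3,15.5), (29,G4,17), (32,G4,18)
Step 2: Sum ranks within each group.
R_1 = 19.5 (n_1 = 4)
R_2 = 57 (n_2 = 5)
R_3 = 39 (n_3 = 5)
R_4 = 55.5 (n_4 = 4)
Step 3: H = 12/(N(N+1)) * sum(R_i^2/n_i) - 3(N+1)
     = 12/(18*19) * (19.5^2/4 + 57^2/5 + 39^2/5 + 55.5^2/4) - 3*19
     = 0.035088 * 1819.12 - 57
     = 6.828947.
Step 4: Ties present; correction factor C = 1 - 42/(18^3 - 18) = 0.992776. Corrected H = 6.828947 / 0.992776 = 6.878638.
Step 5: Under H0, H ~ chi^2(3); p-value = 0.075868.
Step 6: alpha = 0.05. fail to reject H0.

H = 6.8786, df = 3, p = 0.075868, fail to reject H0.


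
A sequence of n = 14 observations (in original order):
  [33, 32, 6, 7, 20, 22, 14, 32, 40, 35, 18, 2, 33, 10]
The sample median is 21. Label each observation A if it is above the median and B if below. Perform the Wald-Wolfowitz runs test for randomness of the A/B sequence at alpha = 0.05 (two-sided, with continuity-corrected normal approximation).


Step 1: Compute median = 21; label A = above, B = below.
Labels in order: AABBBABAAABBAB  (n_A = 7, n_B = 7)
Step 2: Count runs R = 8.
Step 3: Under H0 (random ordering), E[R] = 2*n_A*n_B/(n_A+n_B) + 1 = 2*7*7/14 + 1 = 8.0000.
        Var[R] = 2*n_A*n_B*(2*n_A*n_B - n_A - n_B) / ((n_A+n_B)^2 * (n_A+n_B-1)) = 8232/2548 = 3.2308.
        SD[R] = 1.7974.
Step 4: R = E[R], so z = 0 with no continuity correction.
Step 5: Two-sided p-value via normal approximation = 2*(1 - Phi(|z|)) = 1.000000.
Step 6: alpha = 0.05. fail to reject H0.

R = 8, z = 0.0000, p = 1.000000, fail to reject H0.


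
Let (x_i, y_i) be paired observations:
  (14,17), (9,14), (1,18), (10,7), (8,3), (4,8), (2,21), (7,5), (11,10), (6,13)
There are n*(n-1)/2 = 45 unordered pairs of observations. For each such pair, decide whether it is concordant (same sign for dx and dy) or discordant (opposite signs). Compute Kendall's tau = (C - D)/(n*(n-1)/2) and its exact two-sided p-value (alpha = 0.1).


Step 1: Enumerate the 45 unordered pairs (i,j) with i<j and classify each by sign(x_j-x_i) * sign(y_j-y_i).
  (1,2):dx=-5,dy=-3->C; (1,3):dx=-13,dy=+1->D; (1,4):dx=-4,dy=-10->C; (1,5):dx=-6,dy=-14->C
  (1,6):dx=-10,dy=-9->C; (1,7):dx=-12,dy=+4->D; (1,8):dx=-7,dy=-12->C; (1,9):dx=-3,dy=-7->C
  (1,10):dx=-8,dy=-4->C; (2,3):dx=-8,dy=+4->D; (2,4):dx=+1,dy=-7->D; (2,5):dx=-1,dy=-11->C
  (2,6):dx=-5,dy=-6->C; (2,7):dx=-7,dy=+7->D; (2,8):dx=-2,dy=-9->C; (2,9):dx=+2,dy=-4->D
  (2,10):dx=-3,dy=-1->C; (3,4):dx=+9,dy=-11->D; (3,5):dx=+7,dy=-15->D; (3,6):dx=+3,dy=-10->D
  (3,7):dx=+1,dy=+3->C; (3,8):dx=+6,dy=-13->D; (3,9):dx=+10,dy=-8->D; (3,10):dx=+5,dy=-5->D
  (4,5):dx=-2,dy=-4->C; (4,6):dx=-6,dy=+1->D; (4,7):dx=-8,dy=+14->D; (4,8):dx=-3,dy=-2->C
  (4,9):dx=+1,dy=+3->C; (4,10):dx=-4,dy=+6->D; (5,6):dx=-4,dy=+5->D; (5,7):dx=-6,dy=+18->D
  (5,8):dx=-1,dy=+2->D; (5,9):dx=+3,dy=+7->C; (5,10):dx=-2,dy=+10->D; (6,7):dx=-2,dy=+13->D
  (6,8):dx=+3,dy=-3->D; (6,9):dx=+7,dy=+2->C; (6,10):dx=+2,dy=+5->C; (7,8):dx=+5,dy=-16->D
  (7,9):dx=+9,dy=-11->D; (7,10):dx=+4,dy=-8->D; (8,9):dx=+4,dy=+5->C; (8,10):dx=-1,dy=+8->D
  (9,10):dx=-5,dy=+3->D
Step 2: C = 19, D = 26, total pairs = 45.
Step 3: tau = (C - D)/(n(n-1)/2) = (19 - 26)/45 = -0.155556.
Step 4: Exact two-sided p-value (enumerate n! = 3628800 permutations of y under H0): p = 0.600654.
Step 5: alpha = 0.1. fail to reject H0.

tau_b = -0.1556 (C=19, D=26), p = 0.600654, fail to reject H0.


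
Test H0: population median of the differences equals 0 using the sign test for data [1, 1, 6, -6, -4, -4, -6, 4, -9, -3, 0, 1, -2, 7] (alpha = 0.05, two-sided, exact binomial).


Step 1: Discard zero differences. Original n = 14; n_eff = number of nonzero differences = 13.
Nonzero differences (with sign): +1, +1, +6, -6, -4, -4, -6, +4, -9, -3, +1, -2, +7
Step 2: Count signs: positive = 6, negative = 7.
Step 3: Under H0: P(positive) = 0.5, so the number of positives S ~ Bin(13, 0.5).
Step 4: Two-sided exact p-value = sum of Bin(13,0.5) probabilities at or below the observed probability = 1.000000.
Step 5: alpha = 0.05. fail to reject H0.

n_eff = 13, pos = 6, neg = 7, p = 1.000000, fail to reject H0.


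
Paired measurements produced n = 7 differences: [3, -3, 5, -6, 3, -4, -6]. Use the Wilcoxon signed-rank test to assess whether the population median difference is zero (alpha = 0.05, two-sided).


Step 1: Drop any zero differences (none here) and take |d_i|.
|d| = [3, 3, 5, 6, 3, 4, 6]
Step 2: Midrank |d_i| (ties get averaged ranks).
ranks: |3|->2, |3|->2, |5|->5, |6|->6.5, |3|->2, |4|->4, |6|->6.5
Step 3: Attach original signs; sum ranks with positive sign and with negative sign.
W+ = 2 + 5 + 2 = 9
W- = 2 + 6.5 + 4 + 6.5 = 19
(Check: W+ + W- = 28 should equal n(n+1)/2 = 28.)
Step 4: Test statistic W = min(W+, W-) = 9.
Step 5: Ties in |d|, so use the tie-corrected normal approximation.
        E[W] = n(n+1)/4 = 7*8/4 = 14.
        Tie groups: |d|=3 (t=3), |d|=6 (t=2); sum(t^3 - t) = 30.
        Var[W] = n(n+1)(2n+1)/24 - sum(t^3-t)/48 = 840/24 - 30/48 = 34.375.
        z = (W - E[W]) / sqrt(Var[W]) = (9 - 14) / 5.8630 = -0.8528.
        Two-sided p = 2*Phi(z) = 0.393769.
Step 6: alpha = 0.05. fail to reject H0.

W+ = 9, W- = 19, W = min = 9, p = 0.393769, fail to reject H0.


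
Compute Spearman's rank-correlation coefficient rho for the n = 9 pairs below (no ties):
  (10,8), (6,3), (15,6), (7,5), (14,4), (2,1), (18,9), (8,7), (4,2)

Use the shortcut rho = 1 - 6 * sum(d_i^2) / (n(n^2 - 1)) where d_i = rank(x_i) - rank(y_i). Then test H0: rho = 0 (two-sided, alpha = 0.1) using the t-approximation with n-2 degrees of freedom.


Step 1: Rank x and y separately (midranks; no ties here).
rank(x): 10->6, 6->3, 15->8, 7->4, 14->7, 2->1, 18->9, 8->5, 4->2
rank(y): 8->8, 3->3, 6->6, 5->5, 4->4, 1->1, 9->9, 7->7, 2->2
Step 2: d_i = R_x(i) - R_y(i); compute d_i^2.
  (6-8)^2=4, (3-3)^2=0, (8-6)^2=4, (4-5)^2=1, (7-4)^2=9, (1-1)^2=0, (9-9)^2=0, (5-7)^2=4, (2-2)^2=0
sum(d^2) = 22.
Step 3: rho = 1 - 6*22 / (9*(9^2 - 1)) = 1 - 132/720 = 0.816667.
Step 4: Under H0, t = rho * sqrt((n-2)/(1-rho^2)) = 3.7440 ~ t(7).
Step 5: Two-sided p-value from the t-distribution with 7 df = 0.007225.
Step 6: alpha = 0.1. reject H0.

rho = 0.8167, p = 0.007225, reject H0 at alpha = 0.1.


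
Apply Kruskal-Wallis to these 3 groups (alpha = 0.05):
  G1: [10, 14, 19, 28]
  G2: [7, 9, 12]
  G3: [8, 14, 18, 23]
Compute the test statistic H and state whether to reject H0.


Step 1: Combine all N = 11 observations and assign midranks.
sorted (value, group, rank): (7,G2,1), (8,G3,2), (9,G2,3), (10,G1,4), (12,G2,5), (14,G1,6.5), (14,G3,6.5), (18,G3,8), (19,G1,9), (23,G3,10), (28,G1,11)
Step 2: Sum ranks within each group.
R_1 = 30.5 (n_1 = 4)
R_2 = 9 (n_2 = 3)
R_3 = 26.5 (n_3 = 4)
Step 3: H = 12/(N(N+1)) * sum(R_i^2/n_i) - 3(N+1)
     = 12/(11*12) * (30.5^2/4 + 9^2/3 + 26.5^2/4) - 3*12
     = 0.090909 * 435.125 - 36
     = 3.556818.
Step 4: Ties present; correction factor C = 1 - 6/(11^3 - 11) = 0.995455. Corrected H = 3.556818 / 0.995455 = 3.573059.
Step 5: Under H0, H ~ chi^2(2); p-value = 0.167541.
Step 6: alpha = 0.05. fail to reject H0.

H = 3.5731, df = 2, p = 0.167541, fail to reject H0.


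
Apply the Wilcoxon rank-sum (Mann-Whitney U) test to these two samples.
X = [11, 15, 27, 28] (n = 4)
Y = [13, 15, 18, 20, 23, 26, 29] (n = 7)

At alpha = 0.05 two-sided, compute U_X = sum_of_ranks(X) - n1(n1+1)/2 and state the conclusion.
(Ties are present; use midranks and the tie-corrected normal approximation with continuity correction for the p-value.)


Step 1: Combine and sort all 11 observations; assign midranks.
sorted (value, group): (11,X), (13,Y), (15,X), (15,Y), (18,Y), (20,Y), (23,Y), (26,Y), (27,X), (28,X), (29,Y)
ranks: 11->1, 13->2, 15->3.5, 15->3.5, 18->5, 20->6, 23->7, 26->8, 27->9, 28->10, 29->11
Step 2: Rank sum for X: R1 = 1 + 3.5 + 9 + 10 = 23.5.
Step 3: U_X = R1 - n1(n1+1)/2 = 23.5 - 4*5/2 = 23.5 - 10 = 13.5.
       U_Y = n1*n2 - U_X = 28 - 13.5 = 14.5.
Step 4: Ties are present, so use the tie-corrected normal approximation (with continuity correction) for the p-value.
Step 5: p-value = 1.000000; compare to alpha = 0.05. fail to reject H0.

U_X = 13.5, p = 1.000000, fail to reject H0 at alpha = 0.05.


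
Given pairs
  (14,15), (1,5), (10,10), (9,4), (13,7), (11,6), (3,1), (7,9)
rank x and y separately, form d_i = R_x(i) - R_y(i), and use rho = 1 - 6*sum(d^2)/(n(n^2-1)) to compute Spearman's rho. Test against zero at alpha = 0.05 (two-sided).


Step 1: Rank x and y separately (midranks; no ties here).
rank(x): 14->8, 1->1, 10->5, 9->4, 13->7, 11->6, 3->2, 7->3
rank(y): 15->8, 5->3, 10->7, 4->2, 7->5, 6->4, 1->1, 9->6
Step 2: d_i = R_x(i) - R_y(i); compute d_i^2.
  (8-8)^2=0, (1-3)^2=4, (5-7)^2=4, (4-2)^2=4, (7-5)^2=4, (6-4)^2=4, (2-1)^2=1, (3-6)^2=9
sum(d^2) = 30.
Step 3: rho = 1 - 6*30 / (8*(8^2 - 1)) = 1 - 180/504 = 0.642857.
Step 4: Under H0, t = rho * sqrt((n-2)/(1-rho^2)) = 2.0557 ~ t(6).
Step 5: Two-sided p-value from the t-distribution with 6 df = 0.085559.
Step 6: alpha = 0.05. fail to reject H0.

rho = 0.6429, p = 0.085559, fail to reject H0 at alpha = 0.05.


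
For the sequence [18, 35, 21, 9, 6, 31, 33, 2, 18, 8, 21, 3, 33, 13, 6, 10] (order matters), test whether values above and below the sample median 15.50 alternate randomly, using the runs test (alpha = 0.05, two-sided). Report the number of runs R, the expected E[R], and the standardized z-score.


Step 1: Compute median = 15.50; label A = above, B = below.
Labels in order: AAABBAABABABABBB  (n_A = 8, n_B = 8)
Step 2: Count runs R = 10.
Step 3: Under H0 (random ordering), E[R] = 2*n_A*n_B/(n_A+n_B) + 1 = 2*8*8/16 + 1 = 9.0000.
        Var[R] = 2*n_A*n_B*(2*n_A*n_B - n_A - n_B) / ((n_A+n_B)^2 * (n_A+n_B-1)) = 14336/3840 = 3.7333.
        SD[R] = 1.9322.
Step 4: Continuity-corrected z = (R - 0.5 - E[R]) / SD[R] = (10 - 0.5 - 9.0000) / 1.9322 = 0.2588.
Step 5: Two-sided p-value via normal approximation = 2*(1 - Phi(|z|)) = 0.795809.
Step 6: alpha = 0.05. fail to reject H0.

R = 10, z = 0.2588, p = 0.795809, fail to reject H0.


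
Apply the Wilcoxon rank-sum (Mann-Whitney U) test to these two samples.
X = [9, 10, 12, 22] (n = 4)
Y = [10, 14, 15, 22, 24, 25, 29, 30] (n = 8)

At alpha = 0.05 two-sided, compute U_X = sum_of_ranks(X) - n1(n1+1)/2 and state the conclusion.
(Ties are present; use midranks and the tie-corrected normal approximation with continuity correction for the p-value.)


Step 1: Combine and sort all 12 observations; assign midranks.
sorted (value, group): (9,X), (10,X), (10,Y), (12,X), (14,Y), (15,Y), (22,X), (22,Y), (24,Y), (25,Y), (29,Y), (30,Y)
ranks: 9->1, 10->2.5, 10->2.5, 12->4, 14->5, 15->6, 22->7.5, 22->7.5, 24->9, 25->10, 29->11, 30->12
Step 2: Rank sum for X: R1 = 1 + 2.5 + 4 + 7.5 = 15.
Step 3: U_X = R1 - n1(n1+1)/2 = 15 - 4*5/2 = 15 - 10 = 5.
       U_Y = n1*n2 - U_X = 32 - 5 = 27.
Step 4: Ties are present, so use the tie-corrected normal approximation (with continuity correction) for the p-value.
Step 5: p-value = 0.073517; compare to alpha = 0.05. fail to reject H0.

U_X = 5, p = 0.073517, fail to reject H0 at alpha = 0.05.


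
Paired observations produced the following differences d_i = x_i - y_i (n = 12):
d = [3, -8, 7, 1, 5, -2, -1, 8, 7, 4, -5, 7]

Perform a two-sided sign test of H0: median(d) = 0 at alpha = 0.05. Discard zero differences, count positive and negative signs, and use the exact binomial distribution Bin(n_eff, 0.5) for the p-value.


Step 1: Discard zero differences. Original n = 12; n_eff = number of nonzero differences = 12.
Nonzero differences (with sign): +3, -8, +7, +1, +5, -2, -1, +8, +7, +4, -5, +7
Step 2: Count signs: positive = 8, negative = 4.
Step 3: Under H0: P(positive) = 0.5, so the number of positives S ~ Bin(12, 0.5).
Step 4: Two-sided exact p-value = sum of Bin(12,0.5) probabilities at or below the observed probability = 0.387695.
Step 5: alpha = 0.05. fail to reject H0.

n_eff = 12, pos = 8, neg = 4, p = 0.387695, fail to reject H0.


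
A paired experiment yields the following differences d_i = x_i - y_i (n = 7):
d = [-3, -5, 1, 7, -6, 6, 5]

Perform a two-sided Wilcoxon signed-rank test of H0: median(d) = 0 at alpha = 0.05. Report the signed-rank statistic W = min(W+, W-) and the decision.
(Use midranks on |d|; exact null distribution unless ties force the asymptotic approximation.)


Step 1: Drop any zero differences (none here) and take |d_i|.
|d| = [3, 5, 1, 7, 6, 6, 5]
Step 2: Midrank |d_i| (ties get averaged ranks).
ranks: |3|->2, |5|->3.5, |1|->1, |7|->7, |6|->5.5, |6|->5.5, |5|->3.5
Step 3: Attach original signs; sum ranks with positive sign and with negative sign.
W+ = 1 + 7 + 5.5 + 3.5 = 17
W- = 2 + 3.5 + 5.5 = 11
(Check: W+ + W- = 28 should equal n(n+1)/2 = 28.)
Step 4: Test statistic W = min(W+, W-) = 11.
Step 5: Ties in |d|, so use the tie-corrected normal approximation.
        E[W] = n(n+1)/4 = 7*8/4 = 14.
        Tie groups: |d|=5 (t=2), |d|=6 (t=2); sum(t^3 - t) = 12.
        Var[W] = n(n+1)(2n+1)/24 - sum(t^3-t)/48 = 840/24 - 12/48 = 34.75.
        z = (W - E[W]) / sqrt(Var[W]) = (11 - 14) / 5.8949 = -0.5089.
        Two-sided p = 2*Phi(z) = 0.610813.
Step 6: alpha = 0.05. fail to reject H0.

W+ = 17, W- = 11, W = min = 11, p = 0.610813, fail to reject H0.


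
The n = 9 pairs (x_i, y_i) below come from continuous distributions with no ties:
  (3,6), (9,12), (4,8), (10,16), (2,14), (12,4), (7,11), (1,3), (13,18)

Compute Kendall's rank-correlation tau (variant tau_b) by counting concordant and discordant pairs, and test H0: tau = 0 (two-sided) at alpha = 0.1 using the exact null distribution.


Step 1: Enumerate the 36 unordered pairs (i,j) with i<j and classify each by sign(x_j-x_i) * sign(y_j-y_i).
  (1,2):dx=+6,dy=+6->C; (1,3):dx=+1,dy=+2->C; (1,4):dx=+7,dy=+10->C; (1,5):dx=-1,dy=+8->D
  (1,6):dx=+9,dy=-2->D; (1,7):dx=+4,dy=+5->C; (1,8):dx=-2,dy=-3->C; (1,9):dx=+10,dy=+12->C
  (2,3):dx=-5,dy=-4->C; (2,4):dx=+1,dy=+4->C; (2,5):dx=-7,dy=+2->D; (2,6):dx=+3,dy=-8->D
  (2,7):dx=-2,dy=-1->C; (2,8):dx=-8,dy=-9->C; (2,9):dx=+4,dy=+6->C; (3,4):dx=+6,dy=+8->C
  (3,5):dx=-2,dy=+6->D; (3,6):dx=+8,dy=-4->D; (3,7):dx=+3,dy=+3->C; (3,8):dx=-3,dy=-5->C
  (3,9):dx=+9,dy=+10->C; (4,5):dx=-8,dy=-2->C; (4,6):dx=+2,dy=-12->D; (4,7):dx=-3,dy=-5->C
  (4,8):dx=-9,dy=-13->C; (4,9):dx=+3,dy=+2->C; (5,6):dx=+10,dy=-10->D; (5,7):dx=+5,dy=-3->D
  (5,8):dx=-1,dy=-11->C; (5,9):dx=+11,dy=+4->C; (6,7):dx=-5,dy=+7->D; (6,8):dx=-11,dy=-1->C
  (6,9):dx=+1,dy=+14->C; (7,8):dx=-6,dy=-8->C; (7,9):dx=+6,dy=+7->C; (8,9):dx=+12,dy=+15->C
Step 2: C = 26, D = 10, total pairs = 36.
Step 3: tau = (C - D)/(n(n-1)/2) = (26 - 10)/36 = 0.444444.
Step 4: Exact two-sided p-value (enumerate n! = 362880 permutations of y under H0): p = 0.119439.
Step 5: alpha = 0.1. fail to reject H0.

tau_b = 0.4444 (C=26, D=10), p = 0.119439, fail to reject H0.


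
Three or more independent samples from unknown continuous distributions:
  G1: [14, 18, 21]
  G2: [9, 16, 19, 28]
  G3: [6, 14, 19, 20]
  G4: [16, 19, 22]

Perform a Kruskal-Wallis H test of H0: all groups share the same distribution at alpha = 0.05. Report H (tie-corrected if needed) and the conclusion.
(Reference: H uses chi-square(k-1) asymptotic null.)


Step 1: Combine all N = 14 observations and assign midranks.
sorted (value, group, rank): (6,G3,1), (9,G2,2), (14,G1,3.5), (14,G3,3.5), (16,G2,5.5), (16,G4,5.5), (18,G1,7), (19,G2,9), (19,G3,9), (19,G4,9), (20,G3,11), (21,G1,12), (22,G4,13), (28,G2,14)
Step 2: Sum ranks within each group.
R_1 = 22.5 (n_1 = 3)
R_2 = 30.5 (n_2 = 4)
R_3 = 24.5 (n_3 = 4)
R_4 = 27.5 (n_4 = 3)
Step 3: H = 12/(N(N+1)) * sum(R_i^2/n_i) - 3(N+1)
     = 12/(14*15) * (22.5^2/3 + 30.5^2/4 + 24.5^2/4 + 27.5^2/3) - 3*15
     = 0.057143 * 803.458 - 45
     = 0.911905.
Step 4: Ties present; correction factor C = 1 - 36/(14^3 - 14) = 0.986813. Corrected H = 0.911905 / 0.986813 = 0.924091.
Step 5: Under H0, H ~ chi^2(3); p-value = 0.819611.
Step 6: alpha = 0.05. fail to reject H0.

H = 0.9241, df = 3, p = 0.819611, fail to reject H0.


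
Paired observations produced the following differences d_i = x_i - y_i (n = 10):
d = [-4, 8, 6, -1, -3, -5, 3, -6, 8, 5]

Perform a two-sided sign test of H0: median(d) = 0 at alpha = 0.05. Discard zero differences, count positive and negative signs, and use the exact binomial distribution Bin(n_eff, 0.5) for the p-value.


Step 1: Discard zero differences. Original n = 10; n_eff = number of nonzero differences = 10.
Nonzero differences (with sign): -4, +8, +6, -1, -3, -5, +3, -6, +8, +5
Step 2: Count signs: positive = 5, negative = 5.
Step 3: Under H0: P(positive) = 0.5, so the number of positives S ~ Bin(10, 0.5).
Step 4: Two-sided exact p-value = sum of Bin(10,0.5) probabilities at or below the observed probability = 1.000000.
Step 5: alpha = 0.05. fail to reject H0.

n_eff = 10, pos = 5, neg = 5, p = 1.000000, fail to reject H0.


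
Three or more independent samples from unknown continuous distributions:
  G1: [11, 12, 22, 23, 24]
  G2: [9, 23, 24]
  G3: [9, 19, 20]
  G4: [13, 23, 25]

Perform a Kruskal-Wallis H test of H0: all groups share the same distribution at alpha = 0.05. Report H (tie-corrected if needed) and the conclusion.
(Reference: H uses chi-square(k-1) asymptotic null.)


Step 1: Combine all N = 14 observations and assign midranks.
sorted (value, group, rank): (9,G2,1.5), (9,G3,1.5), (11,G1,3), (12,G1,4), (13,G4,5), (19,G3,6), (20,G3,7), (22,G1,8), (23,G1,10), (23,G2,10), (23,G4,10), (24,G1,12.5), (24,G2,12.5), (25,G4,14)
Step 2: Sum ranks within each group.
R_1 = 37.5 (n_1 = 5)
R_2 = 24 (n_2 = 3)
R_3 = 14.5 (n_3 = 3)
R_4 = 29 (n_4 = 3)
Step 3: H = 12/(N(N+1)) * sum(R_i^2/n_i) - 3(N+1)
     = 12/(14*15) * (37.5^2/5 + 24^2/3 + 14.5^2/3 + 29^2/3) - 3*15
     = 0.057143 * 823.667 - 45
     = 2.066667.
Step 4: Ties present; correction factor C = 1 - 36/(14^3 - 14) = 0.986813. Corrected H = 2.066667 / 0.986813 = 2.094284.
Step 5: Under H0, H ~ chi^2(3); p-value = 0.553070.
Step 6: alpha = 0.05. fail to reject H0.

H = 2.0943, df = 3, p = 0.553070, fail to reject H0.


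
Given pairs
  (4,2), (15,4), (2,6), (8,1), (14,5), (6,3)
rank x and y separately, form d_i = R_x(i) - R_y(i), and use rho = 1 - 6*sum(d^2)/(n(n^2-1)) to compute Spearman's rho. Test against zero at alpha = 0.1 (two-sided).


Step 1: Rank x and y separately (midranks; no ties here).
rank(x): 4->2, 15->6, 2->1, 8->4, 14->5, 6->3
rank(y): 2->2, 4->4, 6->6, 1->1, 5->5, 3->3
Step 2: d_i = R_x(i) - R_y(i); compute d_i^2.
  (2-2)^2=0, (6-4)^2=4, (1-6)^2=25, (4-1)^2=9, (5-5)^2=0, (3-3)^2=0
sum(d^2) = 38.
Step 3: rho = 1 - 6*38 / (6*(6^2 - 1)) = 1 - 228/210 = -0.085714.
Step 4: Under H0, t = rho * sqrt((n-2)/(1-rho^2)) = -0.1721 ~ t(4).
Step 5: Two-sided p-value from the t-distribution with 4 df = 0.871743.
Step 6: alpha = 0.1. fail to reject H0.

rho = -0.0857, p = 0.871743, fail to reject H0 at alpha = 0.1.


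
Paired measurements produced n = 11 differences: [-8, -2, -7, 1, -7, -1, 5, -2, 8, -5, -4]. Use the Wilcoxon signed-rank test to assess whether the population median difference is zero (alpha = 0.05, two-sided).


Step 1: Drop any zero differences (none here) and take |d_i|.
|d| = [8, 2, 7, 1, 7, 1, 5, 2, 8, 5, 4]
Step 2: Midrank |d_i| (ties get averaged ranks).
ranks: |8|->10.5, |2|->3.5, |7|->8.5, |1|->1.5, |7|->8.5, |1|->1.5, |5|->6.5, |2|->3.5, |8|->10.5, |5|->6.5, |4|->5
Step 3: Attach original signs; sum ranks with positive sign and with negative sign.
W+ = 1.5 + 6.5 + 10.5 = 18.5
W- = 10.5 + 3.5 + 8.5 + 8.5 + 1.5 + 3.5 + 6.5 + 5 = 47.5
(Check: W+ + W- = 66 should equal n(n+1)/2 = 66.)
Step 4: Test statistic W = min(W+, W-) = 18.5.
Step 5: Ties in |d|, so use the tie-corrected normal approximation.
        E[W] = n(n+1)/4 = 11*12/4 = 33.
        Tie groups: |d|=1 (t=2), |d|=2 (t=2), |d|=5 (t=2), |d|=7 (t=2), |d|=8 (t=2); sum(t^3 - t) = 30.
        Var[W] = n(n+1)(2n+1)/24 - sum(t^3-t)/48 = 3036/24 - 30/48 = 125.875.
        z = (W - E[W]) / sqrt(Var[W]) = (18.5 - 33) / 11.2194 = -1.2924.
        Two-sided p = 2*Phi(z) = 0.196217.
Step 6: alpha = 0.05. fail to reject H0.

W+ = 18.5, W- = 47.5, W = min = 18.5, p = 0.196217, fail to reject H0.


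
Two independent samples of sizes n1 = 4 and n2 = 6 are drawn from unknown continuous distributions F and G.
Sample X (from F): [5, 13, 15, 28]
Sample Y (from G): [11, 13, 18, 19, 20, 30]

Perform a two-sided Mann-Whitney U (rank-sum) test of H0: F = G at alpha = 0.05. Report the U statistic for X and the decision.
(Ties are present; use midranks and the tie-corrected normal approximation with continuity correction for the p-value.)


Step 1: Combine and sort all 10 observations; assign midranks.
sorted (value, group): (5,X), (11,Y), (13,X), (13,Y), (15,X), (18,Y), (19,Y), (20,Y), (28,X), (30,Y)
ranks: 5->1, 11->2, 13->3.5, 13->3.5, 15->5, 18->6, 19->7, 20->8, 28->9, 30->10
Step 2: Rank sum for X: R1 = 1 + 3.5 + 5 + 9 = 18.5.
Step 3: U_X = R1 - n1(n1+1)/2 = 18.5 - 4*5/2 = 18.5 - 10 = 8.5.
       U_Y = n1*n2 - U_X = 24 - 8.5 = 15.5.
Step 4: Ties are present, so use the tie-corrected normal approximation (with continuity correction) for the p-value.
Step 5: p-value = 0.521166; compare to alpha = 0.05. fail to reject H0.

U_X = 8.5, p = 0.521166, fail to reject H0 at alpha = 0.05.


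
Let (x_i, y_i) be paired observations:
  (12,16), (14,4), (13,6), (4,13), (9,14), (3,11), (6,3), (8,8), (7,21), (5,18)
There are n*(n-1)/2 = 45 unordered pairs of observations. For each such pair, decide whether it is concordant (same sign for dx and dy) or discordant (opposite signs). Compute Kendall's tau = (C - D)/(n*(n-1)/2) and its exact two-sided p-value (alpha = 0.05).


Step 1: Enumerate the 45 unordered pairs (i,j) with i<j and classify each by sign(x_j-x_i) * sign(y_j-y_i).
  (1,2):dx=+2,dy=-12->D; (1,3):dx=+1,dy=-10->D; (1,4):dx=-8,dy=-3->C; (1,5):dx=-3,dy=-2->C
  (1,6):dx=-9,dy=-5->C; (1,7):dx=-6,dy=-13->C; (1,8):dx=-4,dy=-8->C; (1,9):dx=-5,dy=+5->D
  (1,10):dx=-7,dy=+2->D; (2,3):dx=-1,dy=+2->D; (2,4):dx=-10,dy=+9->D; (2,5):dx=-5,dy=+10->D
  (2,6):dx=-11,dy=+7->D; (2,7):dx=-8,dy=-1->C; (2,8):dx=-6,dy=+4->D; (2,9):dx=-7,dy=+17->D
  (2,10):dx=-9,dy=+14->D; (3,4):dx=-9,dy=+7->D; (3,5):dx=-4,dy=+8->D; (3,6):dx=-10,dy=+5->D
  (3,7):dx=-7,dy=-3->C; (3,8):dx=-5,dy=+2->D; (3,9):dx=-6,dy=+15->D; (3,10):dx=-8,dy=+12->D
  (4,5):dx=+5,dy=+1->C; (4,6):dx=-1,dy=-2->C; (4,7):dx=+2,dy=-10->D; (4,8):dx=+4,dy=-5->D
  (4,9):dx=+3,dy=+8->C; (4,10):dx=+1,dy=+5->C; (5,6):dx=-6,dy=-3->C; (5,7):dx=-3,dy=-11->C
  (5,8):dx=-1,dy=-6->C; (5,9):dx=-2,dy=+7->D; (5,10):dx=-4,dy=+4->D; (6,7):dx=+3,dy=-8->D
  (6,8):dx=+5,dy=-3->D; (6,9):dx=+4,dy=+10->C; (6,10):dx=+2,dy=+7->C; (7,8):dx=+2,dy=+5->C
  (7,9):dx=+1,dy=+18->C; (7,10):dx=-1,dy=+15->D; (8,9):dx=-1,dy=+13->D; (8,10):dx=-3,dy=+10->D
  (9,10):dx=-2,dy=-3->C
Step 2: C = 19, D = 26, total pairs = 45.
Step 3: tau = (C - D)/(n(n-1)/2) = (19 - 26)/45 = -0.155556.
Step 4: Exact two-sided p-value (enumerate n! = 3628800 permutations of y under H0): p = 0.600654.
Step 5: alpha = 0.05. fail to reject H0.

tau_b = -0.1556 (C=19, D=26), p = 0.600654, fail to reject H0.


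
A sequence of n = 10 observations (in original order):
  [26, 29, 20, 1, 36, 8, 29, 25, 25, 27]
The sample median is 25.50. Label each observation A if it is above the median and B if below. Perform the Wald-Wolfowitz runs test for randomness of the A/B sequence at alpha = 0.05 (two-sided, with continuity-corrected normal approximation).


Step 1: Compute median = 25.50; label A = above, B = below.
Labels in order: AABBABABBA  (n_A = 5, n_B = 5)
Step 2: Count runs R = 7.
Step 3: Under H0 (random ordering), E[R] = 2*n_A*n_B/(n_A+n_B) + 1 = 2*5*5/10 + 1 = 6.0000.
        Var[R] = 2*n_A*n_B*(2*n_A*n_B - n_A - n_B) / ((n_A+n_B)^2 * (n_A+n_B-1)) = 2000/900 = 2.2222.
        SD[R] = 1.4907.
Step 4: Continuity-corrected z = (R - 0.5 - E[R]) / SD[R] = (7 - 0.5 - 6.0000) / 1.4907 = 0.3354.
Step 5: Two-sided p-value via normal approximation = 2*(1 - Phi(|z|)) = 0.737316.
Step 6: alpha = 0.05. fail to reject H0.

R = 7, z = 0.3354, p = 0.737316, fail to reject H0.


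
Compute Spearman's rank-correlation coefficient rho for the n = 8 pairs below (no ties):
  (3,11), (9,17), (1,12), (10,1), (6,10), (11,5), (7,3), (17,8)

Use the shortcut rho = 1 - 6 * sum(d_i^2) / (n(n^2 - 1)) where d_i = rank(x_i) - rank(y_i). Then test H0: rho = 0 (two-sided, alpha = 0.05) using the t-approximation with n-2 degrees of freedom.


Step 1: Rank x and y separately (midranks; no ties here).
rank(x): 3->2, 9->5, 1->1, 10->6, 6->3, 11->7, 7->4, 17->8
rank(y): 11->6, 17->8, 12->7, 1->1, 10->5, 5->3, 3->2, 8->4
Step 2: d_i = R_x(i) - R_y(i); compute d_i^2.
  (2-6)^2=16, (5-8)^2=9, (1-7)^2=36, (6-1)^2=25, (3-5)^2=4, (7-3)^2=16, (4-2)^2=4, (8-4)^2=16
sum(d^2) = 126.
Step 3: rho = 1 - 6*126 / (8*(8^2 - 1)) = 1 - 756/504 = -0.500000.
Step 4: Under H0, t = rho * sqrt((n-2)/(1-rho^2)) = -1.4142 ~ t(6).
Step 5: Two-sided p-value from the t-distribution with 6 df = 0.207031.
Step 6: alpha = 0.05. fail to reject H0.

rho = -0.5000, p = 0.207031, fail to reject H0 at alpha = 0.05.


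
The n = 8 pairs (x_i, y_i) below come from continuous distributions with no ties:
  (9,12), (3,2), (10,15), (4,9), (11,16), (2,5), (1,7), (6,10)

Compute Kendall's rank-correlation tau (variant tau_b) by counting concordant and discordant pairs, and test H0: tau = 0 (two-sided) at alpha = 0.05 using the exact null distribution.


Step 1: Enumerate the 28 unordered pairs (i,j) with i<j and classify each by sign(x_j-x_i) * sign(y_j-y_i).
  (1,2):dx=-6,dy=-10->C; (1,3):dx=+1,dy=+3->C; (1,4):dx=-5,dy=-3->C; (1,5):dx=+2,dy=+4->C
  (1,6):dx=-7,dy=-7->C; (1,7):dx=-8,dy=-5->C; (1,8):dx=-3,dy=-2->C; (2,3):dx=+7,dy=+13->C
  (2,4):dx=+1,dy=+7->C; (2,5):dx=+8,dy=+14->C; (2,6):dx=-1,dy=+3->D; (2,7):dx=-2,dy=+5->D
  (2,8):dx=+3,dy=+8->C; (3,4):dx=-6,dy=-6->C; (3,5):dx=+1,dy=+1->C; (3,6):dx=-8,dy=-10->C
  (3,7):dx=-9,dy=-8->C; (3,8):dx=-4,dy=-5->C; (4,5):dx=+7,dy=+7->C; (4,6):dx=-2,dy=-4->C
  (4,7):dx=-3,dy=-2->C; (4,8):dx=+2,dy=+1->C; (5,6):dx=-9,dy=-11->C; (5,7):dx=-10,dy=-9->C
  (5,8):dx=-5,dy=-6->C; (6,7):dx=-1,dy=+2->D; (6,8):dx=+4,dy=+5->C; (7,8):dx=+5,dy=+3->C
Step 2: C = 25, D = 3, total pairs = 28.
Step 3: tau = (C - D)/(n(n-1)/2) = (25 - 3)/28 = 0.785714.
Step 4: Exact two-sided p-value (enumerate n! = 40320 permutations of y under H0): p = 0.005506.
Step 5: alpha = 0.05. reject H0.

tau_b = 0.7857 (C=25, D=3), p = 0.005506, reject H0.


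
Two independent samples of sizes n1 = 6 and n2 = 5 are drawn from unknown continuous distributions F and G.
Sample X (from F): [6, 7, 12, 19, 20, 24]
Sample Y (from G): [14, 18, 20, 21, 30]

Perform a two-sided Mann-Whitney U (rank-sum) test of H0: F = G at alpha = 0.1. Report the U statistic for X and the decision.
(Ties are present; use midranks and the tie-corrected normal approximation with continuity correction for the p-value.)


Step 1: Combine and sort all 11 observations; assign midranks.
sorted (value, group): (6,X), (7,X), (12,X), (14,Y), (18,Y), (19,X), (20,X), (20,Y), (21,Y), (24,X), (30,Y)
ranks: 6->1, 7->2, 12->3, 14->4, 18->5, 19->6, 20->7.5, 20->7.5, 21->9, 24->10, 30->11
Step 2: Rank sum for X: R1 = 1 + 2 + 3 + 6 + 7.5 + 10 = 29.5.
Step 3: U_X = R1 - n1(n1+1)/2 = 29.5 - 6*7/2 = 29.5 - 21 = 8.5.
       U_Y = n1*n2 - U_X = 30 - 8.5 = 21.5.
Step 4: Ties are present, so use the tie-corrected normal approximation (with continuity correction) for the p-value.
Step 5: p-value = 0.272229; compare to alpha = 0.1. fail to reject H0.

U_X = 8.5, p = 0.272229, fail to reject H0 at alpha = 0.1.


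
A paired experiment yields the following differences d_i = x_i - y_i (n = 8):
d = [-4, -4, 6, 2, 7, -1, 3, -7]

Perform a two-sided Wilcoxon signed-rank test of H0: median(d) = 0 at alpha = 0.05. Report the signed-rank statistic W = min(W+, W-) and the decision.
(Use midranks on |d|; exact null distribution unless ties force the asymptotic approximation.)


Step 1: Drop any zero differences (none here) and take |d_i|.
|d| = [4, 4, 6, 2, 7, 1, 3, 7]
Step 2: Midrank |d_i| (ties get averaged ranks).
ranks: |4|->4.5, |4|->4.5, |6|->6, |2|->2, |7|->7.5, |1|->1, |3|->3, |7|->7.5
Step 3: Attach original signs; sum ranks with positive sign and with negative sign.
W+ = 6 + 2 + 7.5 + 3 = 18.5
W- = 4.5 + 4.5 + 1 + 7.5 = 17.5
(Check: W+ + W- = 36 should equal n(n+1)/2 = 36.)
Step 4: Test statistic W = min(W+, W-) = 17.5.
Step 5: Ties in |d|, so use the tie-corrected normal approximation.
        E[W] = n(n+1)/4 = 8*9/4 = 18.
        Tie groups: |d|=4 (t=2), |d|=7 (t=2); sum(t^3 - t) = 12.
        Var[W] = n(n+1)(2n+1)/24 - sum(t^3-t)/48 = 1224/24 - 12/48 = 50.75.
        z = (W - E[W]) / sqrt(Var[W]) = (17.5 - 18) / 7.1239 = -0.0702.
        Two-sided p = 2*Phi(z) = 0.944045.
Step 6: alpha = 0.05. fail to reject H0.

W+ = 18.5, W- = 17.5, W = min = 17.5, p = 0.944045, fail to reject H0.


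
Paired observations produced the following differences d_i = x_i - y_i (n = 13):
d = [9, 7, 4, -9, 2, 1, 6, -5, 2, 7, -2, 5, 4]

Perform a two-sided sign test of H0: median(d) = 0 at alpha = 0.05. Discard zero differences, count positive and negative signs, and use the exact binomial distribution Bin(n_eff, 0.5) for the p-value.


Step 1: Discard zero differences. Original n = 13; n_eff = number of nonzero differences = 13.
Nonzero differences (with sign): +9, +7, +4, -9, +2, +1, +6, -5, +2, +7, -2, +5, +4
Step 2: Count signs: positive = 10, negative = 3.
Step 3: Under H0: P(positive) = 0.5, so the number of positives S ~ Bin(13, 0.5).
Step 4: Two-sided exact p-value = sum of Bin(13,0.5) probabilities at or below the observed probability = 0.092285.
Step 5: alpha = 0.05. fail to reject H0.

n_eff = 13, pos = 10, neg = 3, p = 0.092285, fail to reject H0.


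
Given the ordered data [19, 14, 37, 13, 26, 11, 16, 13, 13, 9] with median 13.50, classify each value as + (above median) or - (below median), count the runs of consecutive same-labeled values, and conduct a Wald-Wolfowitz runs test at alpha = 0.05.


Step 1: Compute median = 13.50; label A = above, B = below.
Labels in order: AAABABABBB  (n_A = 5, n_B = 5)
Step 2: Count runs R = 6.
Step 3: Under H0 (random ordering), E[R] = 2*n_A*n_B/(n_A+n_B) + 1 = 2*5*5/10 + 1 = 6.0000.
        Var[R] = 2*n_A*n_B*(2*n_A*n_B - n_A - n_B) / ((n_A+n_B)^2 * (n_A+n_B-1)) = 2000/900 = 2.2222.
        SD[R] = 1.4907.
Step 4: R = E[R], so z = 0 with no continuity correction.
Step 5: Two-sided p-value via normal approximation = 2*(1 - Phi(|z|)) = 1.000000.
Step 6: alpha = 0.05. fail to reject H0.

R = 6, z = 0.0000, p = 1.000000, fail to reject H0.


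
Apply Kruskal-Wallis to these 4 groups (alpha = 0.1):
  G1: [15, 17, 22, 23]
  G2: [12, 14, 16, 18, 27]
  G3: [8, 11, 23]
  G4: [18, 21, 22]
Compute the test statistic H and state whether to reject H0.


Step 1: Combine all N = 15 observations and assign midranks.
sorted (value, group, rank): (8,G3,1), (11,G3,2), (12,G2,3), (14,G2,4), (15,G1,5), (16,G2,6), (17,G1,7), (18,G2,8.5), (18,G4,8.5), (21,G4,10), (22,G1,11.5), (22,G4,11.5), (23,G1,13.5), (23,G3,13.5), (27,G2,15)
Step 2: Sum ranks within each group.
R_1 = 37 (n_1 = 4)
R_2 = 36.5 (n_2 = 5)
R_3 = 16.5 (n_3 = 3)
R_4 = 30 (n_4 = 3)
Step 3: H = 12/(N(N+1)) * sum(R_i^2/n_i) - 3(N+1)
     = 12/(15*16) * (37^2/4 + 36.5^2/5 + 16.5^2/3 + 30^2/3) - 3*16
     = 0.050000 * 999.45 - 48
     = 1.972500.
Step 4: Ties present; correction factor C = 1 - 18/(15^3 - 15) = 0.994643. Corrected H = 1.972500 / 0.994643 = 1.983124.
Step 5: Under H0, H ~ chi^2(3); p-value = 0.575917.
Step 6: alpha = 0.1. fail to reject H0.

H = 1.9831, df = 3, p = 0.575917, fail to reject H0.


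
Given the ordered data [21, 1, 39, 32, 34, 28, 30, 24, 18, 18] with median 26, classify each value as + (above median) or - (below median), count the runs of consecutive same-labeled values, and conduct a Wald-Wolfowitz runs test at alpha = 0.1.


Step 1: Compute median = 26; label A = above, B = below.
Labels in order: BBAAAAABBB  (n_A = 5, n_B = 5)
Step 2: Count runs R = 3.
Step 3: Under H0 (random ordering), E[R] = 2*n_A*n_B/(n_A+n_B) + 1 = 2*5*5/10 + 1 = 6.0000.
        Var[R] = 2*n_A*n_B*(2*n_A*n_B - n_A - n_B) / ((n_A+n_B)^2 * (n_A+n_B-1)) = 2000/900 = 2.2222.
        SD[R] = 1.4907.
Step 4: Continuity-corrected z = (R + 0.5 - E[R]) / SD[R] = (3 + 0.5 - 6.0000) / 1.4907 = -1.6771.
Step 5: Two-sided p-value via normal approximation = 2*(1 - Phi(|z|)) = 0.093533.
Step 6: alpha = 0.1. reject H0.

R = 3, z = -1.6771, p = 0.093533, reject H0.


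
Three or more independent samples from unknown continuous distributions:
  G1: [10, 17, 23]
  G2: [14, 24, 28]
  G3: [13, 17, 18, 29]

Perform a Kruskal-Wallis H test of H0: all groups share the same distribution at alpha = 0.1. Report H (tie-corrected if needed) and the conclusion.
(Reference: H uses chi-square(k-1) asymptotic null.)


Step 1: Combine all N = 10 observations and assign midranks.
sorted (value, group, rank): (10,G1,1), (13,G3,2), (14,G2,3), (17,G1,4.5), (17,G3,4.5), (18,G3,6), (23,G1,7), (24,G2,8), (28,G2,9), (29,G3,10)
Step 2: Sum ranks within each group.
R_1 = 12.5 (n_1 = 3)
R_2 = 20 (n_2 = 3)
R_3 = 22.5 (n_3 = 4)
Step 3: H = 12/(N(N+1)) * sum(R_i^2/n_i) - 3(N+1)
     = 12/(10*11) * (12.5^2/3 + 20^2/3 + 22.5^2/4) - 3*11
     = 0.109091 * 311.979 - 33
     = 1.034091.
Step 4: Ties present; correction factor C = 1 - 6/(10^3 - 10) = 0.993939. Corrected H = 1.034091 / 0.993939 = 1.040396.
Step 5: Under H0, H ~ chi^2(2); p-value = 0.594403.
Step 6: alpha = 0.1. fail to reject H0.

H = 1.0404, df = 2, p = 0.594403, fail to reject H0.


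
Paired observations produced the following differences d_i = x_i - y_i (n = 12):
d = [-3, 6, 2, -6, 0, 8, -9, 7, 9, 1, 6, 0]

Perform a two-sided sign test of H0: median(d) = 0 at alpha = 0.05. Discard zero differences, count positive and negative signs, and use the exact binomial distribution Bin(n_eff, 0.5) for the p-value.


Step 1: Discard zero differences. Original n = 12; n_eff = number of nonzero differences = 10.
Nonzero differences (with sign): -3, +6, +2, -6, +8, -9, +7, +9, +1, +6
Step 2: Count signs: positive = 7, negative = 3.
Step 3: Under H0: P(positive) = 0.5, so the number of positives S ~ Bin(10, 0.5).
Step 4: Two-sided exact p-value = sum of Bin(10,0.5) probabilities at or below the observed probability = 0.343750.
Step 5: alpha = 0.05. fail to reject H0.

n_eff = 10, pos = 7, neg = 3, p = 0.343750, fail to reject H0.


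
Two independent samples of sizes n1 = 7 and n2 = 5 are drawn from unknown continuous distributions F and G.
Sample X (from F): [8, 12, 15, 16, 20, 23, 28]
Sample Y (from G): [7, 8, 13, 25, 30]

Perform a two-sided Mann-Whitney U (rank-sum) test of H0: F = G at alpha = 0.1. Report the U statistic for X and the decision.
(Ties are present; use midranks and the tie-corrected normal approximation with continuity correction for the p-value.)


Step 1: Combine and sort all 12 observations; assign midranks.
sorted (value, group): (7,Y), (8,X), (8,Y), (12,X), (13,Y), (15,X), (16,X), (20,X), (23,X), (25,Y), (28,X), (30,Y)
ranks: 7->1, 8->2.5, 8->2.5, 12->4, 13->5, 15->6, 16->7, 20->8, 23->9, 25->10, 28->11, 30->12
Step 2: Rank sum for X: R1 = 2.5 + 4 + 6 + 7 + 8 + 9 + 11 = 47.5.
Step 3: U_X = R1 - n1(n1+1)/2 = 47.5 - 7*8/2 = 47.5 - 28 = 19.5.
       U_Y = n1*n2 - U_X = 35 - 19.5 = 15.5.
Step 4: Ties are present, so use the tie-corrected normal approximation (with continuity correction) for the p-value.
Step 5: p-value = 0.807210; compare to alpha = 0.1. fail to reject H0.

U_X = 19.5, p = 0.807210, fail to reject H0 at alpha = 0.1.


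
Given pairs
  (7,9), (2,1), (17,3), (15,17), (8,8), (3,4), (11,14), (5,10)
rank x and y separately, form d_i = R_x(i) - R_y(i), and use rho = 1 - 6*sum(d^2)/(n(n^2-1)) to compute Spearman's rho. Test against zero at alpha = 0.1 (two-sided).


Step 1: Rank x and y separately (midranks; no ties here).
rank(x): 7->4, 2->1, 17->8, 15->7, 8->5, 3->2, 11->6, 5->3
rank(y): 9->5, 1->1, 3->2, 17->8, 8->4, 4->3, 14->7, 10->6
Step 2: d_i = R_x(i) - R_y(i); compute d_i^2.
  (4-5)^2=1, (1-1)^2=0, (8-2)^2=36, (7-8)^2=1, (5-4)^2=1, (2-3)^2=1, (6-7)^2=1, (3-6)^2=9
sum(d^2) = 50.
Step 3: rho = 1 - 6*50 / (8*(8^2 - 1)) = 1 - 300/504 = 0.404762.
Step 4: Under H0, t = rho * sqrt((n-2)/(1-rho^2)) = 1.0842 ~ t(6).
Step 5: Two-sided p-value from the t-distribution with 6 df = 0.319889.
Step 6: alpha = 0.1. fail to reject H0.

rho = 0.4048, p = 0.319889, fail to reject H0 at alpha = 0.1.


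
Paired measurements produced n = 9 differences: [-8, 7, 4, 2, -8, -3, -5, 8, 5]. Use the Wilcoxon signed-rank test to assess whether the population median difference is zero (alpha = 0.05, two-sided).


Step 1: Drop any zero differences (none here) and take |d_i|.
|d| = [8, 7, 4, 2, 8, 3, 5, 8, 5]
Step 2: Midrank |d_i| (ties get averaged ranks).
ranks: |8|->8, |7|->6, |4|->3, |2|->1, |8|->8, |3|->2, |5|->4.5, |8|->8, |5|->4.5
Step 3: Attach original signs; sum ranks with positive sign and with negative sign.
W+ = 6 + 3 + 1 + 8 + 4.5 = 22.5
W- = 8 + 8 + 2 + 4.5 = 22.5
(Check: W+ + W- = 45 should equal n(n+1)/2 = 45.)
Step 4: Test statistic W = min(W+, W-) = 22.5.
Step 5: Ties in |d|, so use the tie-corrected normal approximation.
        E[W] = n(n+1)/4 = 9*10/4 = 22.5.
        Tie groups: |d|=5 (t=2), |d|=8 (t=3); sum(t^3 - t) = 30.
        Var[W] = n(n+1)(2n+1)/24 - sum(t^3-t)/48 = 1710/24 - 30/48 = 70.625.
        z = (W - E[W]) / sqrt(Var[W]) = (22.5 - 22.5) / 8.4039 = 0.0000.
        Two-sided p = 2*Phi(z) = 1.000000.
Step 6: alpha = 0.05. fail to reject H0.

W+ = 22.5, W- = 22.5, W = min = 22.5, p = 1.000000, fail to reject H0.


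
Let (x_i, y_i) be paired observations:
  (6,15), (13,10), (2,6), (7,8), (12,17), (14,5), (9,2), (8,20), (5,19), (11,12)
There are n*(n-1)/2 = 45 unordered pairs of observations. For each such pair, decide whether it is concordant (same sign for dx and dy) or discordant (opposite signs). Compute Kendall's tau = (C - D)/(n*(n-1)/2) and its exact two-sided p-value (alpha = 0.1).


Step 1: Enumerate the 45 unordered pairs (i,j) with i<j and classify each by sign(x_j-x_i) * sign(y_j-y_i).
  (1,2):dx=+7,dy=-5->D; (1,3):dx=-4,dy=-9->C; (1,4):dx=+1,dy=-7->D; (1,5):dx=+6,dy=+2->C
  (1,6):dx=+8,dy=-10->D; (1,7):dx=+3,dy=-13->D; (1,8):dx=+2,dy=+5->C; (1,9):dx=-1,dy=+4->D
  (1,10):dx=+5,dy=-3->D; (2,3):dx=-11,dy=-4->C; (2,4):dx=-6,dy=-2->C; (2,5):dx=-1,dy=+7->D
  (2,6):dx=+1,dy=-5->D; (2,7):dx=-4,dy=-8->C; (2,8):dx=-5,dy=+10->D; (2,9):dx=-8,dy=+9->D
  (2,10):dx=-2,dy=+2->D; (3,4):dx=+5,dy=+2->C; (3,5):dx=+10,dy=+11->C; (3,6):dx=+12,dy=-1->D
  (3,7):dx=+7,dy=-4->D; (3,8):dx=+6,dy=+14->C; (3,9):dx=+3,dy=+13->C; (3,10):dx=+9,dy=+6->C
  (4,5):dx=+5,dy=+9->C; (4,6):dx=+7,dy=-3->D; (4,7):dx=+2,dy=-6->D; (4,8):dx=+1,dy=+12->C
  (4,9):dx=-2,dy=+11->D; (4,10):dx=+4,dy=+4->C; (5,6):dx=+2,dy=-12->D; (5,7):dx=-3,dy=-15->C
  (5,8):dx=-4,dy=+3->D; (5,9):dx=-7,dy=+2->D; (5,10):dx=-1,dy=-5->C; (6,7):dx=-5,dy=-3->C
  (6,8):dx=-6,dy=+15->D; (6,9):dx=-9,dy=+14->D; (6,10):dx=-3,dy=+7->D; (7,8):dx=-1,dy=+18->D
  (7,9):dx=-4,dy=+17->D; (7,10):dx=+2,dy=+10->C; (8,9):dx=-3,dy=-1->C; (8,10):dx=+3,dy=-8->D
  (9,10):dx=+6,dy=-7->D
Step 2: C = 19, D = 26, total pairs = 45.
Step 3: tau = (C - D)/(n(n-1)/2) = (19 - 26)/45 = -0.155556.
Step 4: Exact two-sided p-value (enumerate n! = 3628800 permutations of y under H0): p = 0.600654.
Step 5: alpha = 0.1. fail to reject H0.

tau_b = -0.1556 (C=19, D=26), p = 0.600654, fail to reject H0.
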